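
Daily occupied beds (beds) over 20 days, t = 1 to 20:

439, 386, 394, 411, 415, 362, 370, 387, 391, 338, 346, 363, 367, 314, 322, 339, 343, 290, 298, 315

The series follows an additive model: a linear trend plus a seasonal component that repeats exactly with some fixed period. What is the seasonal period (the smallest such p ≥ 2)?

First differences y_{t+1} − y_t: -53, 8, 17, 4, -53, 8, 17, 4, -53, 8, …
The difference pattern repeats every 4 terms and not for any smaller step, so p = 4.

4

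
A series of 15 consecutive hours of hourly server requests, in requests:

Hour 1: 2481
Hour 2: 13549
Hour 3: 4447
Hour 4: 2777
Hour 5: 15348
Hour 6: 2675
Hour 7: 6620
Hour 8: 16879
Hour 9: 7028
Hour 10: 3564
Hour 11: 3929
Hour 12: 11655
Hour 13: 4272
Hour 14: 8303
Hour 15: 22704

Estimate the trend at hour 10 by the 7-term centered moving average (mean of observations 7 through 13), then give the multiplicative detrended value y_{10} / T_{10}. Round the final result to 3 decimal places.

0.462

Trend T_10 = (6620 + 16879 + 7028 + 3564 + 3929 + 11655 + 4272) / 7 = 53947/7 = 7706.71429
Ratio to trend: 3564 / 7706.71429 = 0.462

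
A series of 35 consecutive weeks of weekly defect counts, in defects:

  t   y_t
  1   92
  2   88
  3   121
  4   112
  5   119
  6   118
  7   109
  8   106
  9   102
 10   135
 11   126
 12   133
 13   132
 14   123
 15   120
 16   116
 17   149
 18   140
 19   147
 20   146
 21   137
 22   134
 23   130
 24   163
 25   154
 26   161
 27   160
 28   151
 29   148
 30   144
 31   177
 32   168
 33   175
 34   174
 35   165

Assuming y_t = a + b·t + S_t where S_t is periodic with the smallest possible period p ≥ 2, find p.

7

First differences y_{t+1} − y_t: -4, 33, -9, 7, -1, -9, -3, -4, 33, -9, 7, -1, -9, -3, -4, 33, …
The difference pattern repeats every 7 terms and not for any smaller step, so p = 7.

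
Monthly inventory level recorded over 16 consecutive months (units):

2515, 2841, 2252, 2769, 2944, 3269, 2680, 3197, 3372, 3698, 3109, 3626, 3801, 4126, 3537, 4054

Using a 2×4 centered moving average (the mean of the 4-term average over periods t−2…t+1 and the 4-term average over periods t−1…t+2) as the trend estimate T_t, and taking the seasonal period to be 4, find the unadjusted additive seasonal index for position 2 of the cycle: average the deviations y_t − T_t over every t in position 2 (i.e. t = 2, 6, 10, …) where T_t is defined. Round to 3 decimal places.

300.125

Season position 2 occurs at t = 6, 10, 14 (where T_t is defined).
t=6: T_6 = 2969.00000; y_6 − T_6 = 3269 − 2969.00000 = 300.00000
t=10: T_10 = 3397.62500; y_10 − T_10 = 3698 − 3397.62500 = 300.37500
t=14: T_14 = 3826.00000; y_14 − T_14 = 4126 − 3826.00000 = 300.00000
Mean deviation: (300.00000 + 300.37500 + 300.00000) / 3 = 300.125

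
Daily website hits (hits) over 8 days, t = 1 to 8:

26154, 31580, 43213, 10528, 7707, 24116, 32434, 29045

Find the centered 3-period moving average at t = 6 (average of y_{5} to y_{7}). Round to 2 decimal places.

21419.00

Sum of periods 5–7: 7707 + 24116 + 32434 = 64257
Divide by 3: 64257 / 3 = 21419.00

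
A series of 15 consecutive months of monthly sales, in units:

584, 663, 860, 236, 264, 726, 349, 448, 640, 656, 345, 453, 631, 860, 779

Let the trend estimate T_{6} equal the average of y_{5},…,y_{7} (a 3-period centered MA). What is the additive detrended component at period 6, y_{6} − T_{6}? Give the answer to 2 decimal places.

Trend T_6 = (264 + 726 + 349) / 3 = 1339/3 = 446.3333
Detrended value: 726 − 446.3333 = 279.67

279.67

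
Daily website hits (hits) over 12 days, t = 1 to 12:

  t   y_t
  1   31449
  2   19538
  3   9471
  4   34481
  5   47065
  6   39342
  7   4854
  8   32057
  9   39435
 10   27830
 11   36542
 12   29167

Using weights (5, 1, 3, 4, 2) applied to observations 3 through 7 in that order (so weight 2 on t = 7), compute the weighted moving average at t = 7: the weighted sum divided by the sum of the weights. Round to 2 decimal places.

Weighted sum: 5·9471 + 1·34481 + 3·47065 + 4·39342 + 2·4854 = 47355 + 34481 + 141195 + 157368 + 9708 = 390107
Weight total: 5 + 1 + 3 + 4 + 2 = 15
WMA = 390107 / 15 = 26007.13

26007.13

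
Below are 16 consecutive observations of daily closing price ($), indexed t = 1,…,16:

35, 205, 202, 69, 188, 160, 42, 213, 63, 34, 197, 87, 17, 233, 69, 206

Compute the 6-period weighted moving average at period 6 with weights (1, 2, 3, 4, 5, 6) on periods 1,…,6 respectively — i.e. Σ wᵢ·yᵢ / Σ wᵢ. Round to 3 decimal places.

153.667

Weighted sum: 1·35 + 2·205 + 3·202 + 4·69 + 5·188 + 6·160 = 35 + 410 + 606 + 276 + 940 + 960 = 3227
Weight total: 1 + 2 + 3 + 4 + 5 + 6 = 21
WMA = 3227 / 21 = 153.667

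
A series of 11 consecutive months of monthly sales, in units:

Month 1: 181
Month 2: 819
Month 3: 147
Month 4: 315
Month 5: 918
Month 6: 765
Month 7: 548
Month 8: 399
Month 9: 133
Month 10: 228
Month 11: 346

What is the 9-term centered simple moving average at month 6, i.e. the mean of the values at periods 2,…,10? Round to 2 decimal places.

474.67

Sum of periods 2–10: 819 + 147 + 315 + 918 + 765 + 548 + 399 + 133 + 228 = 4272
Divide by 9: 4272 / 9 = 474.67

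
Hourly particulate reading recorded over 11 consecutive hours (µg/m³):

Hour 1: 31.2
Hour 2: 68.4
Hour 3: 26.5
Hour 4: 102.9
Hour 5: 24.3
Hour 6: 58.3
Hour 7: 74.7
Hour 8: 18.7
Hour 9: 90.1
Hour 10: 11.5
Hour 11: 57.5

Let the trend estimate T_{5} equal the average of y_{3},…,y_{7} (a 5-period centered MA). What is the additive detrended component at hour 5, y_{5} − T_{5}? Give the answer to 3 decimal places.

Trend T_5 = (26.5 + 102.9 + 24.3 + 58.3 + 74.7) / 5 = 286.7/5 = 57.34000
Detrended value: 24.3 − 57.34000 = -33.040

-33.040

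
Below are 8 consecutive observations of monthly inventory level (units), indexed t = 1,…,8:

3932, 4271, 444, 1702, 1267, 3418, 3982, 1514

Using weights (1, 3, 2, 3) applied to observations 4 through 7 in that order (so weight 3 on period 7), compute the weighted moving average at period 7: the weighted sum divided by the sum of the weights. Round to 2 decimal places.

2698.33

Weighted sum: 1·1702 + 3·1267 + 2·3418 + 3·3982 = 1702 + 3801 + 6836 + 11946 = 24285
Weight total: 1 + 3 + 2 + 3 = 9
WMA = 24285 / 9 = 2698.33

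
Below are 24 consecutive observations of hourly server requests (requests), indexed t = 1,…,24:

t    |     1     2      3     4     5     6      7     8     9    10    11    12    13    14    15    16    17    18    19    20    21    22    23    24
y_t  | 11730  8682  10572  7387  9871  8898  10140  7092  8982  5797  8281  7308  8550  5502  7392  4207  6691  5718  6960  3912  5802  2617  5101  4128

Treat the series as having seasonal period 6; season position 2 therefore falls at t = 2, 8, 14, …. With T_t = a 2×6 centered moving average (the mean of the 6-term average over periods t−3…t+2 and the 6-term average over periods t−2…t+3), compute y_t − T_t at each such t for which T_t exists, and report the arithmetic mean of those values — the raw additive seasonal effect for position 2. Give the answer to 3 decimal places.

-1238.833

Season position 2 occurs at t = 8, 14, 20 (where T_t is defined).
t=8: T_8 = 8330.83333; y_8 − T_8 = 7092 − 8330.83333 = -1238.83333
t=14: T_14 = 6740.83333; y_14 − T_14 = 5502 − 6740.83333 = -1238.83333
t=20: T_20 = 5150.83333; y_20 − T_20 = 3912 − 5150.83333 = -1238.83333
Mean deviation: (-1238.83333 + -1238.83333 + -1238.83333) / 3 = -1238.833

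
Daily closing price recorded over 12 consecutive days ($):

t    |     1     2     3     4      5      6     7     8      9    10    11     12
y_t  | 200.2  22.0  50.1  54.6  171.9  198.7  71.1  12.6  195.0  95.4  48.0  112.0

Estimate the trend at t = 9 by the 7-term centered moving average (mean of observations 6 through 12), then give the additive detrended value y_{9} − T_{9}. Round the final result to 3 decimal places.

Trend T_9 = (198.7 + 71.1 + 12.6 + 195.0 + 95.4 + 48.0 + 112.0) / 7 = 732.8/7 = 104.68571
Detrended value: 195.0 − 104.68571 = 90.314

90.314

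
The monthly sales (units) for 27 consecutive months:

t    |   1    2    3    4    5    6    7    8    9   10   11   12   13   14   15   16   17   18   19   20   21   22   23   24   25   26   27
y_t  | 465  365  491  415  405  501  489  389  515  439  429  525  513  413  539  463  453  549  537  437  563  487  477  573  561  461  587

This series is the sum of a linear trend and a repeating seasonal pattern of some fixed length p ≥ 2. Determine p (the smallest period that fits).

First differences y_{t+1} − y_t: -100, 126, -76, -10, 96, -12, -100, 126, -76, -10, 96, -12, -100, 126, …
The difference pattern repeats every 6 terms and not for any smaller step, so p = 6.

6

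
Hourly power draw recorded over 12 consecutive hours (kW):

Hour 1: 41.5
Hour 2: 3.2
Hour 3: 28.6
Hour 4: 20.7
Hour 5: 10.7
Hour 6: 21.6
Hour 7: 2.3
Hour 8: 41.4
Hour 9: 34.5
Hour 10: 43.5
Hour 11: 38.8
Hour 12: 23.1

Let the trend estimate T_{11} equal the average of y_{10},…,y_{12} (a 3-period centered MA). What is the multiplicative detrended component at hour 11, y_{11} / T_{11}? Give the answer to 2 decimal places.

Trend T_11 = (43.5 + 38.8 + 23.1) / 3 = 105.4/3 = 35.1333
Ratio to trend: 38.8 / 35.1333 = 1.10

1.10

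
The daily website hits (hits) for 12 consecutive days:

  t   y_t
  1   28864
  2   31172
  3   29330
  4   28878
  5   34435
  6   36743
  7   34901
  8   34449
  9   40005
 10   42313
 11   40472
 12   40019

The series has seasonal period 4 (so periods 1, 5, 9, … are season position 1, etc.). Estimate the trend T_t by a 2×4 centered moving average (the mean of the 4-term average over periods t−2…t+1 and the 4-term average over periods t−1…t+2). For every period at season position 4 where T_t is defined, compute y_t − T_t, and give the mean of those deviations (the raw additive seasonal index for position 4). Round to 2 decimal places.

Season position 4 occurs at t = 4, 8 (where T_t is defined).
t=4: T_4 = 31650.1250; y_4 − T_4 = 28878 − 31650.1250 = -2772.1250
t=8: T_8 = 37220.7500; y_8 − T_8 = 34449 − 37220.7500 = -2771.7500
Mean deviation: (-2772.1250 + -2771.7500) / 2 = -2771.94

-2771.94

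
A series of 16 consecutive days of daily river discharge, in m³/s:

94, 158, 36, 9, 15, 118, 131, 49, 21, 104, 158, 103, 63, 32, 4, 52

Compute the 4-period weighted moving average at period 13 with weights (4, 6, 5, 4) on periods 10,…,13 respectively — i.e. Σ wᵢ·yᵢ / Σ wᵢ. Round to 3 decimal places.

112.158

Weighted sum: 4·104 + 6·158 + 5·103 + 4·63 = 416 + 948 + 515 + 252 = 2131
Weight total: 4 + 6 + 5 + 4 = 19
WMA = 2131 / 19 = 112.158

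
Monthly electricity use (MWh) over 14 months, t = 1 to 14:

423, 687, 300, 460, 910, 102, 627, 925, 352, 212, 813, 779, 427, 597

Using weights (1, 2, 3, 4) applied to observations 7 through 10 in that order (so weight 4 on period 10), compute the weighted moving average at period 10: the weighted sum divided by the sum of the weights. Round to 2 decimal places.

Weighted sum: 1·627 + 2·925 + 3·352 + 4·212 = 627 + 1850 + 1056 + 848 = 4381
Weight total: 1 + 2 + 3 + 4 = 10
WMA = 4381 / 10 = 438.10

438.10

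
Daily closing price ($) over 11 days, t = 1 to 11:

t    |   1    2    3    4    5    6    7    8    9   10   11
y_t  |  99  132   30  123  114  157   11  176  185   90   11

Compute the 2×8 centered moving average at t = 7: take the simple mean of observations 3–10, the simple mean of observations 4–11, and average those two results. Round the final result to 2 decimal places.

109.56

Sum over 3–10: 30 + 123 + 114 + 157 + 11 + 176 + 185 + 90 = 886
Sum over 4–11: 123 + 114 + 157 + 11 + 176 + 185 + 90 + 11 = 867
CMA at t=7 = (886 + 867) / (2·8) = 1753 / 16 = 109.56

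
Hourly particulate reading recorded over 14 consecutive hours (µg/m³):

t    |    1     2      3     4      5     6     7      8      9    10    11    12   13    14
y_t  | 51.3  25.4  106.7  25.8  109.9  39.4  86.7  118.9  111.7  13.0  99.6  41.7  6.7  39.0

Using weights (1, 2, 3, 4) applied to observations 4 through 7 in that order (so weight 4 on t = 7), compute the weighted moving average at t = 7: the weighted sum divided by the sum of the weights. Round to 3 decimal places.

Weighted sum: 1·25.8 + 2·109.9 + 3·39.4 + 4·86.7 = 25.8 + 219.8 + 118.2 + 346.8 = 710.6
Weight total: 1 + 2 + 3 + 4 = 10
WMA = 710.6 / 10 = 71.060

71.060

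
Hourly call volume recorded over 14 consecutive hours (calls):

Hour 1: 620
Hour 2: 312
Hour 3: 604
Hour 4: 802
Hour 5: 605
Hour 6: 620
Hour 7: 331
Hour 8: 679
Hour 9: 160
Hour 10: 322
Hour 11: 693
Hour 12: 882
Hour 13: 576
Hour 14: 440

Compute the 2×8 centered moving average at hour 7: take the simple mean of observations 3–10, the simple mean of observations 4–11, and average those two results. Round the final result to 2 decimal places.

520.94

Sum over 3–10: 604 + 802 + 605 + 620 + 331 + 679 + 160 + 322 = 4123
Sum over 4–11: 802 + 605 + 620 + 331 + 679 + 160 + 322 + 693 = 4212
CMA at t=7 = (4123 + 4212) / (2·8) = 8335 / 16 = 520.94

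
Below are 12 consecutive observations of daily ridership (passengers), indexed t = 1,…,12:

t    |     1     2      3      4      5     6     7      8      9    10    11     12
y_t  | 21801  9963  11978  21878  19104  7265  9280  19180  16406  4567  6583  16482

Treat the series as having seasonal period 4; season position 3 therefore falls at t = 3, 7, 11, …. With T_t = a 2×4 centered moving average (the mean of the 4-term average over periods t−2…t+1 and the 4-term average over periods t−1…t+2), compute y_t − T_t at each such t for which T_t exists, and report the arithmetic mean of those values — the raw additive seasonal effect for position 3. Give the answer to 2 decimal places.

Season position 3 occurs at t = 3, 7 (where T_t is defined).
t=3: T_3 = 16067.8750; y_3 − T_3 = 11978 − 16067.8750 = -4089.8750
t=7: T_7 = 13370.0000; y_7 − T_7 = 9280 − 13370.0000 = -4090.0000
Mean deviation: (-4089.8750 + -4090.0000) / 2 = -4089.94

-4089.94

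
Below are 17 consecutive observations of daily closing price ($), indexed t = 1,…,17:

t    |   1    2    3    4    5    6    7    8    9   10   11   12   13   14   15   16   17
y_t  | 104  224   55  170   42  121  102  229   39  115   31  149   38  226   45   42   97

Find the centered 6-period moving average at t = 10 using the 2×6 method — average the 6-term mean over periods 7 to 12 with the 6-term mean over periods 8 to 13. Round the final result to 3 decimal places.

105.500

Sum over 7–12: 102 + 229 + 39 + 115 + 31 + 149 = 665
Sum over 8–13: 229 + 39 + 115 + 31 + 149 + 38 = 601
CMA at t=10 = (665 + 601) / (2·6) = 1266 / 12 = 105.500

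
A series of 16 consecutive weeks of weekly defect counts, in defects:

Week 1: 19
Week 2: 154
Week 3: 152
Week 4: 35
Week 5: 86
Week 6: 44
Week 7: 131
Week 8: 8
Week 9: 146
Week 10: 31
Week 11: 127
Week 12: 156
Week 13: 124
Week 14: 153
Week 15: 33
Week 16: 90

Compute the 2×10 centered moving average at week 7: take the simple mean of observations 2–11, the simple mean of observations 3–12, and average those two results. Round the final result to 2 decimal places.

Sum over 2–11: 154 + 152 + 35 + 86 + 44 + 131 + 8 + 146 + 31 + 127 = 914
Sum over 3–12: 152 + 35 + 86 + 44 + 131 + 8 + 146 + 31 + 127 + 156 = 916
CMA at t=7 = (914 + 916) / (2·10) = 1830 / 20 = 91.50

91.50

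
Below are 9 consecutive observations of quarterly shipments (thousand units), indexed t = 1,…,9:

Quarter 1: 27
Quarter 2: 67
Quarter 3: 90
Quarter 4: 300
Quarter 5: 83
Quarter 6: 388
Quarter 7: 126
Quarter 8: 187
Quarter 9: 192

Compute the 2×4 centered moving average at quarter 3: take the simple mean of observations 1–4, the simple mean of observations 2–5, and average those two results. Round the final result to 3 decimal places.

128.000

Sum over 1–4: 27 + 67 + 90 + 300 = 484
Sum over 2–5: 67 + 90 + 300 + 83 = 540
CMA at t=3 = (484 + 540) / (2·4) = 1024 / 8 = 128.000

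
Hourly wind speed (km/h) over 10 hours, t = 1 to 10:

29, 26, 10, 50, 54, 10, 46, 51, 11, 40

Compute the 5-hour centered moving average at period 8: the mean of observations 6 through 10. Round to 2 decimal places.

31.60

Sum of periods 6–10: 10 + 46 + 51 + 11 + 40 = 158
Divide by 5: 158 / 5 = 31.60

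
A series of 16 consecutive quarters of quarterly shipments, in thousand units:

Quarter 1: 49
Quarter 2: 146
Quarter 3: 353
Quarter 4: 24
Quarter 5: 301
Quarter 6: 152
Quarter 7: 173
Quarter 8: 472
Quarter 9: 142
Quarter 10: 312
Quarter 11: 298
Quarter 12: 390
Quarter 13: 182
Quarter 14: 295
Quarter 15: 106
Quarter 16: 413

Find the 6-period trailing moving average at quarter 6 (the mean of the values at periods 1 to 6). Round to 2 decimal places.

Sum of periods 1–6: 49 + 146 + 353 + 24 + 301 + 152 = 1025
Divide by 6: 1025 / 6 = 170.83

170.83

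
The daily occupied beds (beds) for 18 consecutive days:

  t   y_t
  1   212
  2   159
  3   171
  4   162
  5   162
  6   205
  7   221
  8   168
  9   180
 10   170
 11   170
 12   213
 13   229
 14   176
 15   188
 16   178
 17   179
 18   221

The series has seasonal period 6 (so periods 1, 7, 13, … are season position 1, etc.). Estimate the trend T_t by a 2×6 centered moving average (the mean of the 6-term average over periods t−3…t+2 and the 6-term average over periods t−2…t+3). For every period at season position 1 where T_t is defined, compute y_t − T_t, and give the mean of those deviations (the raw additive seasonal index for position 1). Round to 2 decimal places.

37.33

Season position 1 occurs at t = 7, 13 (where T_t is defined).
t=7: T_7 = 183.6667; y_7 − T_7 = 221 − 183.6667 = 37.3333
t=13: T_13 = 191.6667; y_13 − T_13 = 229 − 191.6667 = 37.3333
Mean deviation: (37.3333 + 37.3333) / 2 = 37.33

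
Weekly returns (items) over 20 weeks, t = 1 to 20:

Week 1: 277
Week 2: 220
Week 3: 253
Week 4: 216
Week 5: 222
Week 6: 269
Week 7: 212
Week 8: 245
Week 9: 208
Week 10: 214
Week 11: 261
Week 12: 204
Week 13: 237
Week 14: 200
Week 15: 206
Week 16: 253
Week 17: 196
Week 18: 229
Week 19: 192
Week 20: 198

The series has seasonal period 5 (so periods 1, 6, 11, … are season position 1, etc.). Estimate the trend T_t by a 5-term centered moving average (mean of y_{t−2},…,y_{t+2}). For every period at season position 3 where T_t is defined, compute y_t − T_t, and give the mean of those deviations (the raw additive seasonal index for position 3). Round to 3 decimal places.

15.400

Season position 3 occurs at t = 3, 8, 13, 18 (where T_t is defined).
t=3: T_3 = 237.60000; y_3 − T_3 = 253 − 237.60000 = 15.40000
t=8: T_8 = 229.60000; y_8 − T_8 = 245 − 229.60000 = 15.40000
t=13: T_13 = 221.60000; y_13 − T_13 = 237 − 221.60000 = 15.40000
t=18: T_18 = 213.60000; y_18 − T_18 = 229 − 213.60000 = 15.40000
Mean deviation: (15.40000 + 15.40000 + 15.40000 + 15.40000) / 4 = 15.400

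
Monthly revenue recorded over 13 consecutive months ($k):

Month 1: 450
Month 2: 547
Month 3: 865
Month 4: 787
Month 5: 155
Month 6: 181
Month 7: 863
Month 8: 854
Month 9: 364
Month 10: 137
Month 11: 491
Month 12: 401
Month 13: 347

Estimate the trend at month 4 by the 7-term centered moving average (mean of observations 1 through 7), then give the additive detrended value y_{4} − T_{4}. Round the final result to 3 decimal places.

237.286

Trend T_4 = (450 + 547 + 865 + 787 + 155 + 181 + 863) / 7 = 3848/7 = 549.71429
Detrended value: 787 − 549.71429 = 237.286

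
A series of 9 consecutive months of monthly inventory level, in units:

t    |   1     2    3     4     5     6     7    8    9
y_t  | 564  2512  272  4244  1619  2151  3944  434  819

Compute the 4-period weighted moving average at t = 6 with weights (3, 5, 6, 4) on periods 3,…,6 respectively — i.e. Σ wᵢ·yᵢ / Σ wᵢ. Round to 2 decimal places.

2241.89

Weighted sum: 3·272 + 5·4244 + 6·1619 + 4·2151 = 816 + 21220 + 9714 + 8604 = 40354
Weight total: 3 + 5 + 6 + 4 = 18
WMA = 40354 / 18 = 2241.89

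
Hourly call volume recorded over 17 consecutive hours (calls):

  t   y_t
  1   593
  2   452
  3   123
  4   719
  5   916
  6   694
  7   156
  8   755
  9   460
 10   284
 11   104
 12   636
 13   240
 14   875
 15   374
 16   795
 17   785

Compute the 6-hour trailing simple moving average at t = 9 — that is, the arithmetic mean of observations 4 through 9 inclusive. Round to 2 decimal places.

Sum of periods 4–9: 719 + 916 + 694 + 156 + 755 + 460 = 3700
Divide by 6: 3700 / 6 = 616.67

616.67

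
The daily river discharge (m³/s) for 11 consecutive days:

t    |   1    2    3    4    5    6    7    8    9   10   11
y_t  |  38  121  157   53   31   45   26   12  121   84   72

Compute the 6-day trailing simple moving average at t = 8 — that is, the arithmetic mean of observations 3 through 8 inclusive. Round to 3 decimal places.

Sum of periods 3–8: 157 + 53 + 31 + 45 + 26 + 12 = 324
Divide by 6: 324 / 6 = 54.000

54.000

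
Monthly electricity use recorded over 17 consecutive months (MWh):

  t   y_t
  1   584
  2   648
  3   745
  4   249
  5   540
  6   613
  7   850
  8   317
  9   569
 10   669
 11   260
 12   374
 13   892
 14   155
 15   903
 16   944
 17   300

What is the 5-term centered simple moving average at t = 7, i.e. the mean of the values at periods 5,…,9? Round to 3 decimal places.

577.800

Sum of periods 5–9: 540 + 613 + 850 + 317 + 569 = 2889
Divide by 5: 2889 / 5 = 577.800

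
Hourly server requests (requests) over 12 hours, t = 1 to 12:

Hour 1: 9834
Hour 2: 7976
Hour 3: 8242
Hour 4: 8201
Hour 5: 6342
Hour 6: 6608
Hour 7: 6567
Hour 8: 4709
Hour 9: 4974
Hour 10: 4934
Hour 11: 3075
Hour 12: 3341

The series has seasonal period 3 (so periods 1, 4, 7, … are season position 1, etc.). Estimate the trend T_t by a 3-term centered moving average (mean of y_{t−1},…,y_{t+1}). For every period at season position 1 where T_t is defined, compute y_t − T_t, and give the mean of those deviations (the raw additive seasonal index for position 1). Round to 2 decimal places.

606.00

Season position 1 occurs at t = 4, 7, 10 (where T_t is defined).
t=4: T_4 = 7595.0000; y_4 − T_4 = 8201 − 7595.0000 = 606.0000
t=7: T_7 = 5961.3333; y_7 − T_7 = 6567 − 5961.3333 = 605.6667
t=10: T_10 = 4327.6667; y_10 − T_10 = 4934 − 4327.6667 = 606.3333
Mean deviation: (606.0000 + 605.6667 + 606.3333) / 3 = 606.00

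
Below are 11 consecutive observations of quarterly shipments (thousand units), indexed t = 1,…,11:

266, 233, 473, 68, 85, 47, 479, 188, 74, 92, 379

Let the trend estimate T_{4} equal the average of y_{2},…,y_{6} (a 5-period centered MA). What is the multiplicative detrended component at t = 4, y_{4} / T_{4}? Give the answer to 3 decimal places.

Trend T_4 = (233 + 473 + 68 + 85 + 47) / 5 = 906/5 = 181.20000
Ratio to trend: 68 / 181.20000 = 0.375

0.375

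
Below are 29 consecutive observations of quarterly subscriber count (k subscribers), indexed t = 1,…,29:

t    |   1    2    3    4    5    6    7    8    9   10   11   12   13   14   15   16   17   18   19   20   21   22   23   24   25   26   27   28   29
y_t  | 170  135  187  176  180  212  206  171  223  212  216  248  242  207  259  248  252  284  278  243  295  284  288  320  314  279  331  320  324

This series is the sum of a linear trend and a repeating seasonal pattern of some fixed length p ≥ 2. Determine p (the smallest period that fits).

First differences y_{t+1} − y_t: -35, 52, -11, 4, 32, -6, -35, 52, -11, 4, 32, -6, -35, 52, …
The difference pattern repeats every 6 terms and not for any smaller step, so p = 6.

6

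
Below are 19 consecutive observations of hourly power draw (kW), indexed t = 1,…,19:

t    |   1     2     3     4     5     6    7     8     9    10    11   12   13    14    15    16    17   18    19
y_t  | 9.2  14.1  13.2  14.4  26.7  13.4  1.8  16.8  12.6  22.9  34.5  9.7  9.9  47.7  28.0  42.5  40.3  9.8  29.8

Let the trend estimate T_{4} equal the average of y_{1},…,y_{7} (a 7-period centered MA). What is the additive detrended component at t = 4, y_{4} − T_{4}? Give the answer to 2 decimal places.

1.14

Trend T_4 = (9.2 + 14.1 + 13.2 + 14.4 + 26.7 + 13.4 + 1.8) / 7 = 92.8/7 = 13.2571
Detrended value: 14.4 − 13.2571 = 1.14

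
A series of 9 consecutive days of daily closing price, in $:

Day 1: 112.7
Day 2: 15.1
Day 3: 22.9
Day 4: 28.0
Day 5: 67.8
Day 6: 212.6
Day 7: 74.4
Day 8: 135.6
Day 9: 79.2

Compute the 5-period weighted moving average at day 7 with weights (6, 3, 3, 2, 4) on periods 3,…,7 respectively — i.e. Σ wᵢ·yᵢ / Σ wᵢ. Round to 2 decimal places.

Weighted sum: 6·22.9 + 3·28.0 + 3·67.8 + 2·212.6 + 4·74.4 = 137.4 + 84.0 + 203.4 + 425.2 + 297.6 = 1147.6
Weight total: 6 + 3 + 3 + 2 + 4 = 18
WMA = 1147.6 / 18 = 63.76

63.76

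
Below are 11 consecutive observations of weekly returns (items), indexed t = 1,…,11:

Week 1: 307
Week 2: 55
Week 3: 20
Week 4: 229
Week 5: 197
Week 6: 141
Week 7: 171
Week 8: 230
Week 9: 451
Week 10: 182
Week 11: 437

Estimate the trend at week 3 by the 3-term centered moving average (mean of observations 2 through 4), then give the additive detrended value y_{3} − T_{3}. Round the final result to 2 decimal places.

Trend T_3 = (55 + 20 + 229) / 3 = 304/3 = 101.3333
Detrended value: 20 − 101.3333 = -81.33

-81.33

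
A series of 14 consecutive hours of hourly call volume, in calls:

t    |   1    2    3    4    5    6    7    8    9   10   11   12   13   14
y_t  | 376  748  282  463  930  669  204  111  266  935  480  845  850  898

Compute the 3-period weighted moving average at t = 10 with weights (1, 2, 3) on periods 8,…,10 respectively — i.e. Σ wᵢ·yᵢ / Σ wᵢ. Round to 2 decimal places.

Weighted sum: 1·111 + 2·266 + 3·935 = 111 + 532 + 2805 = 3448
Weight total: 1 + 2 + 3 = 6
WMA = 3448 / 6 = 574.67

574.67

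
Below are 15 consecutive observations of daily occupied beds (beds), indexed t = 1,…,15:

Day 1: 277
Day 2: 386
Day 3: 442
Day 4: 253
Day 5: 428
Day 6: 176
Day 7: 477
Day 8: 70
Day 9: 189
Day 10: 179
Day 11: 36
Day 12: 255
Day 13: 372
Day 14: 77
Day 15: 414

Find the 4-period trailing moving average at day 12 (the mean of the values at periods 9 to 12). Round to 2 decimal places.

164.75

Sum of periods 9–12: 189 + 179 + 36 + 255 = 659
Divide by 4: 659 / 4 = 164.75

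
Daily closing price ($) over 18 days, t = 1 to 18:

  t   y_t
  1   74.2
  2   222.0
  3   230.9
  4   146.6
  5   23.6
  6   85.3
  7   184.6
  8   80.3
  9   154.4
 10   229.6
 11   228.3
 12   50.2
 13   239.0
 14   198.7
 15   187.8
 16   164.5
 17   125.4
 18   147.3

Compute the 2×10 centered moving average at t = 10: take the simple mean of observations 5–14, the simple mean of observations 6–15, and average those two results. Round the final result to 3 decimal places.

155.610

Sum over 5–14: 23.6 + 85.3 + 184.6 + 80.3 + 154.4 + 229.6 + 228.3 + 50.2 + 239.0 + 198.7 = 1474.0
Sum over 6–15: 85.3 + 184.6 + 80.3 + 154.4 + 229.6 + 228.3 + 50.2 + 239.0 + 198.7 + 187.8 = 1638.2
CMA at t=10 = (1474.0 + 1638.2) / (2·10) = 3112.2 / 20 = 155.610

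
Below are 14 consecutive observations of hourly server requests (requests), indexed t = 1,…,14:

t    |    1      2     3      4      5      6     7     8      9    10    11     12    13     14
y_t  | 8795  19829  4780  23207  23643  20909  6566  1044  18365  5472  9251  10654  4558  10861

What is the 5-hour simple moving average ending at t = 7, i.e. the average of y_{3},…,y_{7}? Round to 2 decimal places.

15821.00

Sum of periods 3–7: 4780 + 23207 + 23643 + 20909 + 6566 = 79105
Divide by 5: 79105 / 5 = 15821.00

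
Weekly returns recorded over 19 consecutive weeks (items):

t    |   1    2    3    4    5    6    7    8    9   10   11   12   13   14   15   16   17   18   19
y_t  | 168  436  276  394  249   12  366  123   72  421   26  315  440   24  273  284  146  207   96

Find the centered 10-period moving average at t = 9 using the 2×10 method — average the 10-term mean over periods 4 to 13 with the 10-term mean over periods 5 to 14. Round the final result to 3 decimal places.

223.300

Sum over 4–13: 394 + 249 + 12 + 366 + 123 + 72 + 421 + 26 + 315 + 440 = 2418
Sum over 5–14: 249 + 12 + 366 + 123 + 72 + 421 + 26 + 315 + 440 + 24 = 2048
CMA at t=9 = (2418 + 2048) / (2·10) = 4466 / 20 = 223.300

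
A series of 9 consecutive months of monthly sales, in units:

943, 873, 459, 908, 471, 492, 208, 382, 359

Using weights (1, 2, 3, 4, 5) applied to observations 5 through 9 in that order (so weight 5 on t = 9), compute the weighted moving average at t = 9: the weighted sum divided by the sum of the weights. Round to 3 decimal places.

Weighted sum: 1·471 + 2·492 + 3·208 + 4·382 + 5·359 = 471 + 984 + 624 + 1528 + 1795 = 5402
Weight total: 1 + 2 + 3 + 4 + 5 = 15
WMA = 5402 / 15 = 360.133

360.133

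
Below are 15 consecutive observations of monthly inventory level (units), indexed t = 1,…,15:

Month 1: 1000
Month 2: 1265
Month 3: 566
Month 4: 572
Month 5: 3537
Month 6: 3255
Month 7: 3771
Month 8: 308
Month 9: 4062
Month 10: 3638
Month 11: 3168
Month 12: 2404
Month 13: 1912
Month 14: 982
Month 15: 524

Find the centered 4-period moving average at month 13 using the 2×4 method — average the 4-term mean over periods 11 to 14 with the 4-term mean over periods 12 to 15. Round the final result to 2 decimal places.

1786.00

Sum over 11–14: 3168 + 2404 + 1912 + 982 = 8466
Sum over 12–15: 2404 + 1912 + 982 + 524 = 5822
CMA at t=13 = (8466 + 5822) / (2·4) = 14288 / 8 = 1786.00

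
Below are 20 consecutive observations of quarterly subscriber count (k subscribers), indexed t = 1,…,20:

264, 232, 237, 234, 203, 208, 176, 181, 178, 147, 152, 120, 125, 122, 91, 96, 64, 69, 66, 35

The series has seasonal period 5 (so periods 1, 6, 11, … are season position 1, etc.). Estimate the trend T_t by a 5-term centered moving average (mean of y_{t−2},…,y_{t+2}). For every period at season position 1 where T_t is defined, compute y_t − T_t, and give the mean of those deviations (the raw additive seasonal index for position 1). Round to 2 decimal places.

Season position 1 occurs at t = 6, 11, 16 (where T_t is defined).
t=6: T_6 = 200.4000; y_6 − T_6 = 208 − 200.4000 = 7.6000
t=11: T_11 = 144.4000; y_11 − T_11 = 152 − 144.4000 = 7.6000
t=16: T_16 = 88.4000; y_16 − T_16 = 96 − 88.4000 = 7.6000
Mean deviation: (7.6000 + 7.6000 + 7.6000) / 3 = 7.60

7.60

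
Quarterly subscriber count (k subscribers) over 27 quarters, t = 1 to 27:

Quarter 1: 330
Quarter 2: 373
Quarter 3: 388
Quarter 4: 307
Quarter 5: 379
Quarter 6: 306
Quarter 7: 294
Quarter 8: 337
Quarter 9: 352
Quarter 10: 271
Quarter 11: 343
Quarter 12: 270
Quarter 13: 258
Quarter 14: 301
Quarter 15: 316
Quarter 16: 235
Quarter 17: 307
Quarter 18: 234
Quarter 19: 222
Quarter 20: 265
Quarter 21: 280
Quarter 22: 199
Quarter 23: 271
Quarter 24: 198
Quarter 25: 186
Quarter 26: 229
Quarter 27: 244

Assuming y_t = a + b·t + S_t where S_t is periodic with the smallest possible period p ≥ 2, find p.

6

First differences y_{t+1} − y_t: 43, 15, -81, 72, -73, -12, 43, 15, -81, 72, -73, -12, 43, 15, …
The difference pattern repeats every 6 terms and not for any smaller step, so p = 6.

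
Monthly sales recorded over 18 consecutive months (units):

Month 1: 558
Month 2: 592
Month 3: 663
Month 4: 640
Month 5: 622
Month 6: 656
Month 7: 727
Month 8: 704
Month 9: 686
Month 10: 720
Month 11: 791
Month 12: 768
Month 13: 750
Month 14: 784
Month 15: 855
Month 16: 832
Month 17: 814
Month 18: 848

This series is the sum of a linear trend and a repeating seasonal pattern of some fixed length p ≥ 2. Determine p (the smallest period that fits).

4

First differences y_{t+1} − y_t: 34, 71, -23, -18, 34, 71, -23, -18, 34, 71, …
The difference pattern repeats every 4 terms and not for any smaller step, so p = 4.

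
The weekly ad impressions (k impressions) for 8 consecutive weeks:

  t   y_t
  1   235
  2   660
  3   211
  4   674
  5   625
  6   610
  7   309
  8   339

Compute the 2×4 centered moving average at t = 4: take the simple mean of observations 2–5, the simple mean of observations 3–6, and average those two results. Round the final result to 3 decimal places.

Sum over 2–5: 660 + 211 + 674 + 625 = 2170
Sum over 3–6: 211 + 674 + 625 + 610 = 2120
CMA at t=4 = (2170 + 2120) / (2·4) = 4290 / 8 = 536.250

536.250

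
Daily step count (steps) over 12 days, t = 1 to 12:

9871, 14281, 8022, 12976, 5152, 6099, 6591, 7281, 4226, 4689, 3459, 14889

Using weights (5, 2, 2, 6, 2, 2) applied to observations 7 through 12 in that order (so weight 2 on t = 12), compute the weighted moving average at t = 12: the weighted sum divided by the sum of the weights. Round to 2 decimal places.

Weighted sum: 5·6591 + 2·7281 + 2·4226 + 6·4689 + 2·3459 + 2·14889 = 32955 + 14562 + 8452 + 28134 + 6918 + 29778 = 120799
Weight total: 5 + 2 + 2 + 6 + 2 + 2 = 19
WMA = 120799 / 19 = 6357.84

6357.84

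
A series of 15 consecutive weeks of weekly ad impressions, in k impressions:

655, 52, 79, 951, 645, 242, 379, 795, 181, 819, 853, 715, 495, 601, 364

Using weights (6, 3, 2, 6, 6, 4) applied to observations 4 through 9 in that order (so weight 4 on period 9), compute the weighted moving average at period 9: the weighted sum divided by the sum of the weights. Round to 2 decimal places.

Weighted sum: 6·951 + 3·645 + 2·242 + 6·379 + 6·795 + 4·181 = 5706 + 1935 + 484 + 2274 + 4770 + 724 = 15893
Weight total: 6 + 3 + 2 + 6 + 6 + 4 = 27
WMA = 15893 / 27 = 588.63

588.63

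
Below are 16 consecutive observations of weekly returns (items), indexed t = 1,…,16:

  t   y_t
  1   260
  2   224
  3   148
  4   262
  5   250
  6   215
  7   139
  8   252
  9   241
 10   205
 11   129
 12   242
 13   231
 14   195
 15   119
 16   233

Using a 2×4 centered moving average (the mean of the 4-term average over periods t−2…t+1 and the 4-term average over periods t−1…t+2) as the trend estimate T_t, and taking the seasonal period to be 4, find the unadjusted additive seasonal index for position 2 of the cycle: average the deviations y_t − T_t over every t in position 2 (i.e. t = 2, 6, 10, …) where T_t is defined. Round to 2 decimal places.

-0.46

Season position 2 occurs at t = 6, 10, 14 (where T_t is defined).
t=6: T_6 = 215.2500; y_6 − T_6 = 215 − 215.2500 = -0.2500
t=10: T_10 = 205.5000; y_10 − T_10 = 205 − 205.5000 = -0.5000
t=14: T_14 = 195.6250; y_14 − T_14 = 195 − 195.6250 = -0.6250
Mean deviation: (-0.2500 + -0.5000 + -0.6250) / 3 = -0.46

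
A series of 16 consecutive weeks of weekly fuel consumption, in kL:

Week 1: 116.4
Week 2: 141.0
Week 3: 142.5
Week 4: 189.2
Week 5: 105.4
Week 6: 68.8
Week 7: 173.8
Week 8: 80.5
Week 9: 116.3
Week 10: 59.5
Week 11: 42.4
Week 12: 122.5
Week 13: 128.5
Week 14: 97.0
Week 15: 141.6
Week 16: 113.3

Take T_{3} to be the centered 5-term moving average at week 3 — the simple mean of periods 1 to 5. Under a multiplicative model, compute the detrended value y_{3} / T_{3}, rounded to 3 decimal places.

1.026

Trend T_3 = (116.4 + 141.0 + 142.5 + 189.2 + 105.4) / 5 = 694.5/5 = 138.90000
Ratio to trend: 142.5 / 138.90000 = 1.026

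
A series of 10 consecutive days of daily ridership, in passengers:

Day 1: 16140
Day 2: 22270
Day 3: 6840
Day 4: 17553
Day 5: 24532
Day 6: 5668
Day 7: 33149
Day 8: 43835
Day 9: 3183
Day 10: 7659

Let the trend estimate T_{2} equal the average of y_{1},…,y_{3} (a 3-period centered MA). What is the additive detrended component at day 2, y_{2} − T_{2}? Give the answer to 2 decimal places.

Trend T_2 = (16140 + 22270 + 6840) / 3 = 45250/3 = 15083.3333
Detrended value: 22270 − 15083.3333 = 7186.67

7186.67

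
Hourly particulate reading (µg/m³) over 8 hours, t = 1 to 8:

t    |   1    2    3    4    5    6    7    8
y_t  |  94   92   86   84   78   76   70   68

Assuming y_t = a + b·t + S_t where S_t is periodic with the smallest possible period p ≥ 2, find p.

First differences y_{t+1} − y_t: -2, -6, -2, -6, -2, -6, …
The difference pattern repeats every 2 terms and not for any smaller step, so p = 2.

2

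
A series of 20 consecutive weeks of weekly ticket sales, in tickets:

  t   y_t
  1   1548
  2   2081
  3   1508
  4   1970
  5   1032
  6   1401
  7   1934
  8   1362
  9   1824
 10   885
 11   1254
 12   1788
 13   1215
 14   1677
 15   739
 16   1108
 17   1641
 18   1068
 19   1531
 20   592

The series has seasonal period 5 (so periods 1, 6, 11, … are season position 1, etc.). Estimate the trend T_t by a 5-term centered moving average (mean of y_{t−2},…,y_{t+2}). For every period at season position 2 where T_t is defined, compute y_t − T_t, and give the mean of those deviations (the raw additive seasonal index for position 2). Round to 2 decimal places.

423.73

Season position 2 occurs at t = 7, 12, 17 (where T_t is defined).
t=7: T_7 = 1510.6000; y_7 − T_7 = 1934 − 1510.6000 = 423.4000
t=12: T_12 = 1363.8000; y_12 − T_12 = 1788 − 1363.8000 = 424.2000
t=17: T_17 = 1217.4000; y_17 − T_17 = 1641 − 1217.4000 = 423.6000
Mean deviation: (423.4000 + 424.2000 + 423.6000) / 3 = 423.73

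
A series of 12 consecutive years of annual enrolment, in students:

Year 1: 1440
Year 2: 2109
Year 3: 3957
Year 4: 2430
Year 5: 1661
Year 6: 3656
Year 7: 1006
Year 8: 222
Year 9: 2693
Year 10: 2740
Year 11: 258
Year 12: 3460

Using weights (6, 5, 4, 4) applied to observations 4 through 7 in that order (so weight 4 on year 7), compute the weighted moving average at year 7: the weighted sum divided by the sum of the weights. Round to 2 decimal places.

Weighted sum: 6·2430 + 5·1661 + 4·3656 + 4·1006 = 14580 + 8305 + 14624 + 4024 = 41533
Weight total: 6 + 5 + 4 + 4 = 19
WMA = 41533 / 19 = 2185.95

2185.95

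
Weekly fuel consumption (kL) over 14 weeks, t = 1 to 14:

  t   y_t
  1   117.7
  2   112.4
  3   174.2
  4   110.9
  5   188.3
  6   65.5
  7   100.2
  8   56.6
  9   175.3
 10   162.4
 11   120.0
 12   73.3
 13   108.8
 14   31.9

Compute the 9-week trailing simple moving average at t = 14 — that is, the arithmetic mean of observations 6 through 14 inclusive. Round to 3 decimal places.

Sum of periods 6–14: 65.5 + 100.2 + 56.6 + 175.3 + 162.4 + 120.0 + 73.3 + 108.8 + 31.9 = 894.0
Divide by 9: 894.0 / 9 = 99.333

99.333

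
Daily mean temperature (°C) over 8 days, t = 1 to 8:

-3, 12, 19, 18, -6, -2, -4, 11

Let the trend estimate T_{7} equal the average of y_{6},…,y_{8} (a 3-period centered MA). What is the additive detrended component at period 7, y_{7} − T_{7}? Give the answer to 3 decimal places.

-5.667

Trend T_7 = ((-2) + (-4) + 11) / 3 = 5/3 = 1.66667
Detrended value: -4 − 1.66667 = -5.667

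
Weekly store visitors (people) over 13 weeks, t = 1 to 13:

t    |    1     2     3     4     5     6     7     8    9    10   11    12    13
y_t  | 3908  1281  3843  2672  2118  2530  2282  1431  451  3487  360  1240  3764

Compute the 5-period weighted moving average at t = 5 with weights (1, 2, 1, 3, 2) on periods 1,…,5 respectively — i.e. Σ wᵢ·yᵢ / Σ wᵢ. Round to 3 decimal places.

2507.222

Weighted sum: 1·3908 + 2·1281 + 1·3843 + 3·2672 + 2·2118 = 3908 + 2562 + 3843 + 8016 + 4236 = 22565
Weight total: 1 + 2 + 1 + 3 + 2 = 9
WMA = 22565 / 9 = 2507.222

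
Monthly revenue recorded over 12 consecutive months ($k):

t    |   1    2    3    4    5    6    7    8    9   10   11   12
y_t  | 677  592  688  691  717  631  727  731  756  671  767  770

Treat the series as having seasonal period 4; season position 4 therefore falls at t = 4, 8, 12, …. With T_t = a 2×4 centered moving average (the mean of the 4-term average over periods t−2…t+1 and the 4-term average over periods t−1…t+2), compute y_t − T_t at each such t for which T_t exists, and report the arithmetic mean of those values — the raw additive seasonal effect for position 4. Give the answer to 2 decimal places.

14.44

Season position 4 occurs at t = 4, 8 (where T_t is defined).
t=4: T_4 = 676.8750; y_4 − T_4 = 691 − 676.8750 = 14.1250
t=8: T_8 = 716.2500; y_8 − T_8 = 731 − 716.2500 = 14.7500
Mean deviation: (14.1250 + 14.7500) / 2 = 14.44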